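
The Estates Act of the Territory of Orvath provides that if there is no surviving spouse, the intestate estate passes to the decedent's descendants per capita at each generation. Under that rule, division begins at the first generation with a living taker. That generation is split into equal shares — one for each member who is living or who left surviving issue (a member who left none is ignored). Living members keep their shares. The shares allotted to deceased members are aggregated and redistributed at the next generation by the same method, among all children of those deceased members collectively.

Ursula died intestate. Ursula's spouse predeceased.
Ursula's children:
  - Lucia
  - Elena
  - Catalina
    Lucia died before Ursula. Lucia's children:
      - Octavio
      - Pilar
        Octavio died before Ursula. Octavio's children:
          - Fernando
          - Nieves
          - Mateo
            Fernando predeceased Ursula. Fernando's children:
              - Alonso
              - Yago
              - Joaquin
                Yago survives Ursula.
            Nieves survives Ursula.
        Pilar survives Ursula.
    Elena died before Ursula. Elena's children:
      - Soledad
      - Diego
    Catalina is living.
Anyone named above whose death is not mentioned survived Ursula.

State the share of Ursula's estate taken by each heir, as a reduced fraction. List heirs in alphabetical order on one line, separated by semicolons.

There is no surviving spouse, so the entire estate passes to Ursula's descendants per capita at each generation.
At generation 1 (Lucia, Elena, Catalina) there are 3 shares of (1)/3 = 1/3 each.
Living: Catalina — each takes 1/3.
Deceased: Lucia and Elena. Their combined 2/3 is pooled and carried to generation 2.
At generation 2 (Octavio, Pilar, Soledad, Diego) there are 4 shares of (2/3)/4 = 1/6 each.
Living: Pilar, Soledad, and Diego — each takes 1/6.
Deceased: Octavio. That 1/6 share is carried to generation 3.
At generation 3 (Fernando, Nieves, Mateo) there are 3 shares of (1/6)/3 = 1/18 each.
Living: Nieves and Mateo — each takes 1/18.
Deceased: Fernando. That 1/18 share is carried to generation 4.
At generation 4 (Alonso, Yago, Joaquin) there are 3 shares of (1/18)/3 = 1/54 each.
Living: Alonso, Yago, and Joaquin — each takes 1/54.

Alonso 1/54; Catalina 1/3; Diego 1/6; Joaquin 1/54; Mateo 1/18; Nieves 1/18; Pilar 1/6; Soledad 1/6; Yago 1/54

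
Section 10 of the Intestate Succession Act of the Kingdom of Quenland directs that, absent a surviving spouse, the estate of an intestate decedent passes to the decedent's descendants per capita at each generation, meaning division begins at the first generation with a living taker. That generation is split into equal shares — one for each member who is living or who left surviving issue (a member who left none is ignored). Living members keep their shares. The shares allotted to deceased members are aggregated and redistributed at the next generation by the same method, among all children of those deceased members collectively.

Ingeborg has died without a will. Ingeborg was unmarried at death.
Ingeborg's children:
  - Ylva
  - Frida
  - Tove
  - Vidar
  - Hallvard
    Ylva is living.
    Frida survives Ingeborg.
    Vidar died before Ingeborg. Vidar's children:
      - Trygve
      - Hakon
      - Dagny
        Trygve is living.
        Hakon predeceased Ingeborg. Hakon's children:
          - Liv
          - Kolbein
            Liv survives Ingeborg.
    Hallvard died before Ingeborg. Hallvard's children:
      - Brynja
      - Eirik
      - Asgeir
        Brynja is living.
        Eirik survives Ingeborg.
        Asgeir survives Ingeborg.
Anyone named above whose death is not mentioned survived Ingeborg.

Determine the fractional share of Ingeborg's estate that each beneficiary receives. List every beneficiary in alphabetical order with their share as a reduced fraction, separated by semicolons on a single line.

Asgeir 1/15; Brynja 1/15; Dagny 1/15; Eirik 1/15; Frida 1/5; Kolbein 1/30; Liv 1/30; Tove 1/5; Trygve 1/15; Ylva 1/5

There is no surviving spouse, so the entire estate passes to Ingeborg's descendants per capita at each generation.
At generation 1 (Ylva, Frida, Tove, Vidar, Hallvard) there are 5 shares of (1)/5 = 1/5 each.
Living: Ylva, Frida, and Tove — each takes 1/5.
Deceased: Vidar and Hallvard. Their combined 2/5 is pooled and carried to generation 2.
At generation 2 (Trygve, Hakon, Dagny, Brynja, Eirik, Asgeir) there are 6 shares of (2/5)/6 = 1/15 each.
Living: Trygve, Dagny, Brynja, Eirik, and Asgeir — each takes 1/15.
Deceased: Hakon. That 1/15 share is carried to generation 3.
At generation 3 (Liv, Kolbein) there are 2 shares of (1/15)/2 = 1/30 each.
Living: Liv and Kolbein — each takes 1/30.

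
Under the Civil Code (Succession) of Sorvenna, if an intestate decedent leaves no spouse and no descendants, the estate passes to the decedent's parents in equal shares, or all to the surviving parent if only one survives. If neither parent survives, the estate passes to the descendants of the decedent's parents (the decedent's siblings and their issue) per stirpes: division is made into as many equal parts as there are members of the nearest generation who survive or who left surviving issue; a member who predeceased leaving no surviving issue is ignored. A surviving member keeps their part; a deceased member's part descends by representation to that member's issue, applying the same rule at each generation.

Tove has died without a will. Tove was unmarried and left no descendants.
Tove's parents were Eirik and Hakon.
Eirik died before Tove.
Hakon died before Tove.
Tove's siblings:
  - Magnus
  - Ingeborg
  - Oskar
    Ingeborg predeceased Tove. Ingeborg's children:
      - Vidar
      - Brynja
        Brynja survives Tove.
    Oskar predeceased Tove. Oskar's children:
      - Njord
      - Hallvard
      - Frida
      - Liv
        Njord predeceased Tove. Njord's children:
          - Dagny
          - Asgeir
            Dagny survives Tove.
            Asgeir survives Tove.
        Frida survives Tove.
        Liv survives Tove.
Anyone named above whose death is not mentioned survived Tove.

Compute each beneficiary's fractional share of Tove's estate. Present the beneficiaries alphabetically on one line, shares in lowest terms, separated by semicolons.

Asgeir 1/24; Brynja 1/6; Dagny 1/24; Frida 1/12; Hallvard 1/12; Liv 1/12; Magnus 1/3; Vidar 1/6

Neither parent survives and there are no descendants, so the estate passes to Tove's siblings and their issue per stirpes.
The estate is divided into 3 equal shares of 1/3 among Magnus, Ingeborg, Oskar.
Magnus is living and takes 1/3.
Ingeborg predeceased; the 1/3 allotted to Ingeborg's branch passes to Ingeborg's issue by representation.
The 1/3 is divided into 2 equal shares of 1/6 among Vidar, Brynja.
Vidar is living and takes 1/6.
Brynja is living and takes 1/6.
Oskar predeceased; the 1/3 allotted to Oskar's branch passes to Oskar's issue by representation.
The 1/3 is divided into 4 equal shares of 1/12 among Njord, Hallvard, Frida, Liv.
Njord predeceased; the 1/12 allotted to Njord's branch passes to Njord's issue by representation.
The 1/12 is divided into 2 equal shares of 1/24 among Dagny, Asgeir.
Dagny is living and takes 1/24.
Asgeir is living and takes 1/24.
Hallvard is living and takes 1/12.
Frida is living and takes 1/12.
Liv is living and takes 1/12.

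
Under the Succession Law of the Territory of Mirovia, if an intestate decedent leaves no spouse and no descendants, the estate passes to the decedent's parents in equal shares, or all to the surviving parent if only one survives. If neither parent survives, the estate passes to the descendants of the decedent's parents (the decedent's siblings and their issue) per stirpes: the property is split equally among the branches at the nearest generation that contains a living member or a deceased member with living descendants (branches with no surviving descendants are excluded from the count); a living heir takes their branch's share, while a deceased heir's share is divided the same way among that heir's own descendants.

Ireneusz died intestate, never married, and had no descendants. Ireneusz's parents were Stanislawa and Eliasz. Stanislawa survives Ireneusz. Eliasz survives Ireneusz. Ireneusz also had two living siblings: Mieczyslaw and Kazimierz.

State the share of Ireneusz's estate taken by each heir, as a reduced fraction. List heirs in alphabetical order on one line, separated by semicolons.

Both parents survive, so Stanislawa and Eliasz each take 1/2. The siblings take nothing because a surviving parent has priority.

Eliasz 1/2; Stanislawa 1/2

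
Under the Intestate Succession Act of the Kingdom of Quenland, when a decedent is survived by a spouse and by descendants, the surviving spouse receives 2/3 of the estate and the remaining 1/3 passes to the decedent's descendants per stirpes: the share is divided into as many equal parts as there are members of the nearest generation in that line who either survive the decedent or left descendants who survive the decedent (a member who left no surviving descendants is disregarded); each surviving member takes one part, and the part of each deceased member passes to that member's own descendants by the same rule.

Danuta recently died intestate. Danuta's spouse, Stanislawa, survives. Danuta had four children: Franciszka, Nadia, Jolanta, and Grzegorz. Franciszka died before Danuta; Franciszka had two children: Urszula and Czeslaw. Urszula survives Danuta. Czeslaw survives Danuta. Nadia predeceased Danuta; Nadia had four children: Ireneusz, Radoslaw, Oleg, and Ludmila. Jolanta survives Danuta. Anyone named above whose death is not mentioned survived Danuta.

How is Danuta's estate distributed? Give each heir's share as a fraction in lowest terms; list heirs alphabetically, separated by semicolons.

Czeslaw 1/24; Grzegorz 1/12; Ireneusz 1/48; Jolanta 1/12; Ludmila 1/48; Oleg 1/48; Radoslaw 1/48; Stanislawa 2/3; Urszula 1/24

Stanislawa, as surviving spouse, takes 2/3.
The remaining 1/3 passes to Danuta's descendants per stirpes.
The 1/3 is divided into 4 equal shares of 1/12 among Franciszka, Nadia, Jolanta, Grzegorz.
Franciszka predeceased; the 1/12 allotted to Franciszka's branch passes to Franciszka's issue by representation.
The 1/12 is divided into 2 equal shares of 1/24 among Urszula, Czeslaw.
Urszula is living and takes 1/24.
Czeslaw is living and takes 1/24.
Nadia predeceased; the 1/12 allotted to Nadia's branch passes to Nadia's issue by representation.
The 1/12 is divided into 4 equal shares of 1/48 among Ireneusz, Radoslaw, Oleg, Ludmila.
Ireneusz is living and takes 1/48.
Radoslaw is living and takes 1/48.
Oleg is living and takes 1/48.
Ludmila is living and takes 1/48.
Jolanta is living and takes 1/12.
Grzegorz is living and takes 1/12.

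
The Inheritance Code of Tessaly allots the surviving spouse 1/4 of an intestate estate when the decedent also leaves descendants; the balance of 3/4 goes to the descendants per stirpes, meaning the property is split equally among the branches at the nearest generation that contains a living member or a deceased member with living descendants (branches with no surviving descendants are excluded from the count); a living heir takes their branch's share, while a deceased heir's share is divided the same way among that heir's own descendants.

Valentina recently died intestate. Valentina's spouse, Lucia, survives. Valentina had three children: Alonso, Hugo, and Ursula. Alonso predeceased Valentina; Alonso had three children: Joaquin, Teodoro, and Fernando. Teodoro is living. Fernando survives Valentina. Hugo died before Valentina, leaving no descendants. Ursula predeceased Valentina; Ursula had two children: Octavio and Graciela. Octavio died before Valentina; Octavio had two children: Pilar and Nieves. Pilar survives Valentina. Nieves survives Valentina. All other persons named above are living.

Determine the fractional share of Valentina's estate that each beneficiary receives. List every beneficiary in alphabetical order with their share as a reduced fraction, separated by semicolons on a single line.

Fernando 1/8; Graciela 3/16; Joaquin 1/8; Lucia 1/4; Nieves 3/32; Pilar 3/32; Teodoro 1/8

Lucia, as surviving spouse, takes 1/4.
The remaining 3/4 passes to Valentina's descendants per stirpes.
Hugo left no surviving issue, so that branch lapses and is disregarded.
The 3/4 is divided into 2 equal shares of 3/8 among Alonso, Ursula.
Alonso predeceased; the 3/8 allotted to Alonso's branch passes to Alonso's issue by representation.
The 3/8 is divided into 3 equal shares of 1/8 among Joaquin, Teodoro, Fernando.
Joaquin is living and takes 1/8.
Teodoro is living and takes 1/8.
Fernando is living and takes 1/8.
Ursula predeceased; the 3/8 allotted to Ursula's branch passes to Ursula's issue by representation.
The 3/8 is divided into 2 equal shares of 3/16 among Octavio, Graciela.
Octavio predeceased; the 3/16 allotted to Octavio's branch passes to Octavio's issue by representation.
The 3/16 is divided into 2 equal shares of 3/32 among Pilar, Nieves.
Pilar is living and takes 3/32.
Nieves is living and takes 3/32.
Graciela is living and takes 3/16.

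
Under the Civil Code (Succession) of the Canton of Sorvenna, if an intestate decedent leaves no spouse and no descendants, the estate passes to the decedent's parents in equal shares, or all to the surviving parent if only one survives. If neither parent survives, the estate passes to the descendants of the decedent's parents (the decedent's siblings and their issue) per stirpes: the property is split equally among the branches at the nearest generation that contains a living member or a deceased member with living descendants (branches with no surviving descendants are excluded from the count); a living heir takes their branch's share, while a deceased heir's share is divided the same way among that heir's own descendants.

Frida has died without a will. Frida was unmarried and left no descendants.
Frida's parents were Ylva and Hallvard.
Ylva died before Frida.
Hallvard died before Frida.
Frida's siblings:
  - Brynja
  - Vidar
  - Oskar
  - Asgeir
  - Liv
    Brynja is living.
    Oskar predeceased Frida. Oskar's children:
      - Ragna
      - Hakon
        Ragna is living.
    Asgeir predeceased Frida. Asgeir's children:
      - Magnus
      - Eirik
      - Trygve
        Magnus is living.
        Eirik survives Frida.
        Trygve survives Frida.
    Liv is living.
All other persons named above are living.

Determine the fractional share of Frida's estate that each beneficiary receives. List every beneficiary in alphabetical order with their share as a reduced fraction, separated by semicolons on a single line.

Neither parent survives and there are no descendants, so the estate passes to Frida's siblings and their issue per stirpes.
The estate is divided into 5 equal shares of 1/5 among Brynja, Vidar, Oskar, Asgeir, Liv.
Brynja is living and takes 1/5.
Vidar is living and takes 1/5.
Oskar predeceased; the 1/5 allotted to Oskar's branch passes to Oskar's issue by representation.
The 1/5 is divided into 2 equal shares of 1/10 among Ragna, Hakon.
Ragna is living and takes 1/10.
Hakon is living and takes 1/10.
Asgeir predeceased; the 1/5 allotted to Asgeir's branch passes to Asgeir's issue by representation.
The 1/5 is divided into 3 equal shares of 1/15 among Magnus, Eirik, Trygve.
Magnus is living and takes 1/15.
Eirik is living and takes 1/15.
Trygve is living and takes 1/15.
Liv is living and takes 1/5.

Brynja 1/5; Eirik 1/15; Hakon 1/10; Liv 1/5; Magnus 1/15; Ragna 1/10; Trygve 1/15; Vidar 1/5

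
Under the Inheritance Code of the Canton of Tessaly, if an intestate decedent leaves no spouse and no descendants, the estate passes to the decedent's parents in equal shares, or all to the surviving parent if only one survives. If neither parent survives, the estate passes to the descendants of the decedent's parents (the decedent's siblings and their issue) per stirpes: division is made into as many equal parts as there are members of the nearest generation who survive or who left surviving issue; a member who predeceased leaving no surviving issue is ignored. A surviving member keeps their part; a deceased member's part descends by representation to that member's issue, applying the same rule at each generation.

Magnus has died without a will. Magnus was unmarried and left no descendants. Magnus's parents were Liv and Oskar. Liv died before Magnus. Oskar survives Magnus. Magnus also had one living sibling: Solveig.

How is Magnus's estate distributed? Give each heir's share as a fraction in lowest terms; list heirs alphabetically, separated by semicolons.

Oskar 1

Only one parent, Oskar, survives, so Oskar takes the entire estate. The siblings take nothing because a surviving parent has priority.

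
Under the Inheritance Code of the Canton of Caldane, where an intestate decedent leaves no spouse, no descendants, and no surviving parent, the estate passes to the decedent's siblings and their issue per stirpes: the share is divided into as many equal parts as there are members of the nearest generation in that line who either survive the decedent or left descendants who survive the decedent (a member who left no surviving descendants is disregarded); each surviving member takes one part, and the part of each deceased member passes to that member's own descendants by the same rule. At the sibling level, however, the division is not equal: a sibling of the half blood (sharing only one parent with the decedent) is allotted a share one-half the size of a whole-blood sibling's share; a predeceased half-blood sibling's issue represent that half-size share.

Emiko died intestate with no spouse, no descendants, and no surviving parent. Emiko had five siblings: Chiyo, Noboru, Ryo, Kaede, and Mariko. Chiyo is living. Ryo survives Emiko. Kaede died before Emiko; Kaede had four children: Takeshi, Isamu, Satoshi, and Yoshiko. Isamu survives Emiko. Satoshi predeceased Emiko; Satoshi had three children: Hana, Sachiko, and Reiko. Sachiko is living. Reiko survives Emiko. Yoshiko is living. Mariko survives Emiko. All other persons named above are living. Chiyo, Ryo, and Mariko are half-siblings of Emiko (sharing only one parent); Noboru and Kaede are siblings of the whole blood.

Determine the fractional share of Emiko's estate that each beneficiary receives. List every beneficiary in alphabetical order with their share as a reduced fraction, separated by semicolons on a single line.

No spouse, descendants, or parent survives, so the estate passes to Emiko's siblings per stirpes.
Half-blood siblings count for one-half the weight of whole-blood siblings at the initial division.
Dividing 1 in proportion to weights (total weight 7/2): Chiyo (weight 1/2) → 1/7; Noboru (weight 1) → 2/7; Ryo (weight 1/2) → 1/7; Kaede (weight 1) → 2/7; Mariko (weight 1/2) → 1/7.
Chiyo is living and takes 1/7.
Noboru is living and takes 2/7.
Ryo is living and takes 1/7.
Kaede predeceased; the 2/7 allotted to Kaede's branch passes to Kaede's issue by representation.
The 2/7 is divided into 4 equal shares of 1/14 among Takeshi, Isamu, Satoshi, Yoshiko.
Takeshi is living and takes 1/14.
Isamu is living and takes 1/14.
Satoshi predeceased; the 1/14 allotted to Satoshi's branch passes to Satoshi's issue by representation.
The 1/14 is divided into 3 equal shares of 1/42 among Hana, Sachiko, Reiko.
Hana is living and takes 1/42.
Sachiko is living and takes 1/42.
Reiko is living and takes 1/42.
Yoshiko is living and takes 1/14.
Mariko is living and takes 1/7.

Chiyo 1/7; Hana 1/42; Isamu 1/14; Mariko 1/7; Noboru 2/7; Reiko 1/42; Ryo 1/7; Sachiko 1/42; Takeshi 1/14; Yoshiko 1/14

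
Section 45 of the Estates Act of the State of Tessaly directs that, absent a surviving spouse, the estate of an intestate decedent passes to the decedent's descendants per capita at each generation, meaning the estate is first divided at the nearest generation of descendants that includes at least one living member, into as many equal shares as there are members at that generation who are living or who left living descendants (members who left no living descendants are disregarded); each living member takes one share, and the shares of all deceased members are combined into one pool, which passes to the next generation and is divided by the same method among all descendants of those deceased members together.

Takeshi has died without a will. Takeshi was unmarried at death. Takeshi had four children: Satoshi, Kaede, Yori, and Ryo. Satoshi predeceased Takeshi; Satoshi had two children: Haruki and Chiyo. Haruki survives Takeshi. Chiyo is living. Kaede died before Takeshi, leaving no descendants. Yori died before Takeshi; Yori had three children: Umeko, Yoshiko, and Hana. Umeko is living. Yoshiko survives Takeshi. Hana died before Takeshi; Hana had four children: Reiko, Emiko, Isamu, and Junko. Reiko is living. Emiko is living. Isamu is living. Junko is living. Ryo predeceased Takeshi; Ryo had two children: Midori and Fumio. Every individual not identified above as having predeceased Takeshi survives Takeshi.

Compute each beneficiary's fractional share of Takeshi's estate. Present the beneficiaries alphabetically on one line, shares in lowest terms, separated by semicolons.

Chiyo 1/7; Emiko 1/28; Fumio 1/7; Haruki 1/7; Isamu 1/28; Junko 1/28; Midori 1/7; Reiko 1/28; Umeko 1/7; Yoshiko 1/7

There is no surviving spouse, so the entire estate passes to Takeshi's descendants per capita at each generation.
No one at generation 1 (Satoshi, Yori, Ryo) is living; moving to the next generation.
At generation 2 (Haruki, Chiyo, Umeko, Yoshiko, Hana, Midori, Fumio) there are 7 shares of (1)/7 = 1/7 each.
Living: Haruki, Chiyo, Umeko, Yoshiko, Midori, and Fumio — each takes 1/7.
Deceased: Hana. That 1/7 share is carried to generation 3.
At generation 3 (Reiko, Emiko, Isamu, Junko) there are 4 shares of (1/7)/4 = 1/28 each.
Living: Reiko, Emiko, Isamu, and Junko — each takes 1/28.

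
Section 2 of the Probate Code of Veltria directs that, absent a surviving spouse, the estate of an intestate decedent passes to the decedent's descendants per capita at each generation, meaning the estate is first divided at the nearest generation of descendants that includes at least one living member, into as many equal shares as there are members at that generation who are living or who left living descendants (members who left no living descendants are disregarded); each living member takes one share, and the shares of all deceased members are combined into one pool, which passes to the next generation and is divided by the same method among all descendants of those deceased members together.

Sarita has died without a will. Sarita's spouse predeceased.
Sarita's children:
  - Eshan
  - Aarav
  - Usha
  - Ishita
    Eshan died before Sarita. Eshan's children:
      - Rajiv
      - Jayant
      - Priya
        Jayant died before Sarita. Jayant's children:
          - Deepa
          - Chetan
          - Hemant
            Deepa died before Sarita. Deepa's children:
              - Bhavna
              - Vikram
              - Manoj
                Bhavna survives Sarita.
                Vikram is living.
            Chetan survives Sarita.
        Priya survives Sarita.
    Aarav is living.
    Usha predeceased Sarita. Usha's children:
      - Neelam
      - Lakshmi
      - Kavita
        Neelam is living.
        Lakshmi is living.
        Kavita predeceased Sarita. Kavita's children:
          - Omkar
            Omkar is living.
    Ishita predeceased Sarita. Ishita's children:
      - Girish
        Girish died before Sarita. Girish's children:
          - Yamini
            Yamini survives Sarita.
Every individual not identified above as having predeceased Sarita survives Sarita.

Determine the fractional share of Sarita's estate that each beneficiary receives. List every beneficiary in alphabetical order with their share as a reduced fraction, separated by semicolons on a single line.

There is no surviving spouse, so the entire estate passes to Sarita's descendants per capita at each generation.
At generation 1 (Eshan, Aarav, Usha, Ishita) there are 4 shares of (1)/4 = 1/4 each.
Living: Aarav — each takes 1/4.
Deceased: Eshan, Usha, and Ishita. Their combined 3/4 is pooled and carried to generation 2.
At generation 2 (Rajiv, Jayant, Priya, Neelam, Lakshmi, Kavita, Girish) there are 7 shares of (3/4)/7 = 3/28 each.
Living: Rajiv, Priya, Neelam, and Lakshmi — each takes 3/28.
Deceased: Jayant, Kavita, and Girish. Their combined 9/28 is pooled and carried to generation 3.
At generation 3 (Deepa, Chetan, Hemant, Omkar, Yamini) there are 5 shares of (9/28)/5 = 9/140 each.
Living: Chetan, Hemant, Omkar, and Yamini — each takes 9/140.
Deceased: Deepa. That 9/140 share is carried to generation 4.
At generation 4 (Bhavna, Vikram, Manoj) there are 3 shares of (9/140)/3 = 3/140 each.
Living: Bhavna, Vikram, and Manoj — each takes 3/140.

Aarav 1/4; Bhavna 3/140; Chetan 9/140; Hemant 9/140; Lakshmi 3/28; Manoj 3/140; Neelam 3/28; Omkar 9/140; Priya 3/28; Rajiv 3/28; Vikram 3/140; Yamini 9/140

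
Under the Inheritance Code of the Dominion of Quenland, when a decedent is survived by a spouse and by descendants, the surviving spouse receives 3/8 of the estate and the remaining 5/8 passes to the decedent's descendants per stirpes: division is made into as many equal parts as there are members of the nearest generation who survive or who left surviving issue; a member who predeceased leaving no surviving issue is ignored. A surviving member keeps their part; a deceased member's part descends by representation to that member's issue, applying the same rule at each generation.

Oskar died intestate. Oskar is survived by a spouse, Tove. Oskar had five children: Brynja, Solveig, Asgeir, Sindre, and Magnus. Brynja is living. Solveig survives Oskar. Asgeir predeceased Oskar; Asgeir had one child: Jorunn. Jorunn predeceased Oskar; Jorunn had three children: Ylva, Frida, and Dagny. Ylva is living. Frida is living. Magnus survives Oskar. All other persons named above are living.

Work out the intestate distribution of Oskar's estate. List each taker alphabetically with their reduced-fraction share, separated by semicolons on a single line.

Brynja 1/8; Dagny 1/24; Frida 1/24; Magnus 1/8; Sindre 1/8; Solveig 1/8; Tove 3/8; Ylva 1/24

Tove, as surviving spouse, takes 3/8.
The remaining 5/8 passes to Oskar's descendants per stirpes.
The 5/8 is divided into 5 equal shares of 1/8 among Brynja, Solveig, Asgeir, Sindre, Magnus.
Brynja is living and takes 1/8.
Solveig is living and takes 1/8.
Asgeir predeceased; the 1/8 allotted to Asgeir's branch passes to Asgeir's issue by representation.
Jorunn's line is the sole branch at this level, so the full 1/8 passes to Jorunn's issue by representation.
The 1/8 is divided into 3 equal shares of 1/24 among Ylva, Frida, Dagny.
Ylva is living and takes 1/24.
Frida is living and takes 1/24.
Dagny is living and takes 1/24.
Sindre is living and takes 1/8.
Magnus is living and takes 1/8.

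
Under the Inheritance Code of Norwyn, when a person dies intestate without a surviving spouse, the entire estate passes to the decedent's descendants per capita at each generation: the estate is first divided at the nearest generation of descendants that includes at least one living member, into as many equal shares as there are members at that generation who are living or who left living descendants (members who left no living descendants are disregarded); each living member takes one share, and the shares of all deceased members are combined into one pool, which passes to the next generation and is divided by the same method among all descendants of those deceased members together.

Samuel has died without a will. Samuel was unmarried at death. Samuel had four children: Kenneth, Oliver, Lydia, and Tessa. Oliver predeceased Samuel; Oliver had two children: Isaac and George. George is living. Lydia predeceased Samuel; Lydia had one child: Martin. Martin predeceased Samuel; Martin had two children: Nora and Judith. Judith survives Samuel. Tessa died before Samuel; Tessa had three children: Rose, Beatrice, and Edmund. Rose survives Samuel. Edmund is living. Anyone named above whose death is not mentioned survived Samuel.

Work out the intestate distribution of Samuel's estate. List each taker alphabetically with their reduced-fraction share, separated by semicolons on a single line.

Beatrice 1/8; Edmund 1/8; George 1/8; Isaac 1/8; Judith 1/16; Kenneth 1/4; Nora 1/16; Rose 1/8

There is no surviving spouse, so the entire estate passes to Samuel's descendants per capita at each generation.
At generation 1 (Kenneth, Oliver, Lydia, Tessa) there are 4 shares of (1)/4 = 1/4 each.
Living: Kenneth — each takes 1/4.
Deceased: Oliver, Lydia, and Tessa. Their combined 3/4 is pooled and carried to generation 2.
At generation 2 (Isaac, George, Martin, Rose, Beatrice, Edmund) there are 6 shares of (3/4)/6 = 1/8 each.
Living: Isaac, George, Rose, Beatrice, and Edmund — each takes 1/8.
Deceased: Martin. That 1/8 share is carried to generation 3.
At generation 3 (Nora, Judith) there are 2 shares of (1/8)/2 = 1/16 each.
Living: Nora and Judith — each takes 1/16.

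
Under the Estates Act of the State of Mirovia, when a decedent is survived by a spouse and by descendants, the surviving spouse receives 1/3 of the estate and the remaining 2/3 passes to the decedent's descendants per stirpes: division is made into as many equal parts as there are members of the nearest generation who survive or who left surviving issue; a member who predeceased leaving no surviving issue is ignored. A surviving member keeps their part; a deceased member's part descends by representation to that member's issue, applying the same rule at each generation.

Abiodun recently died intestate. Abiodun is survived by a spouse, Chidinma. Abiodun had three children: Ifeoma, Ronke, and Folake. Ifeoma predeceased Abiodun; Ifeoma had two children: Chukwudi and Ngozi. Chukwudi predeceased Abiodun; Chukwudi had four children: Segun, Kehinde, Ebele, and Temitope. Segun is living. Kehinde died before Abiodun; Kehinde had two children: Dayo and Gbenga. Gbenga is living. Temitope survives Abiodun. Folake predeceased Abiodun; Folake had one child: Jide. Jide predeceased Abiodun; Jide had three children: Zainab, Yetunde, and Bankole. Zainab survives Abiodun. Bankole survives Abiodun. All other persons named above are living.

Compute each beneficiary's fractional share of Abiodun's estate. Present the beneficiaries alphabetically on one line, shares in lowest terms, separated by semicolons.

Bankole 2/27; Chidinma 1/3; Dayo 1/72; Ebele 1/36; Gbenga 1/72; Ngozi 1/9; Ronke 2/9; Segun 1/36; Temitope 1/36; Yetunde 2/27; Zainab 2/27

Chidinma, as surviving spouse, takes 1/3.
The remaining 2/3 passes to Abiodun's descendants per stirpes.
The 2/3 is divided into 3 equal shares of 2/9 among Ifeoma, Ronke, Folake.
Ifeoma predeceased; the 2/9 allotted to Ifeoma's branch passes to Ifeoma's issue by representation.
The 2/9 is divided into 2 equal shares of 1/9 among Chukwudi, Ngozi.
Chukwudi predeceased; the 1/9 allotted to Chukwudi's branch passes to Chukwudi's issue by representation.
The 1/9 is divided into 4 equal shares of 1/36 among Segun, Kehinde, Ebele, Temitope.
Segun is living and takes 1/36.
Kehinde predeceased; the 1/36 allotted to Kehinde's branch passes to Kehinde's issue by representation.
The 1/36 is divided into 2 equal shares of 1/72 among Dayo, Gbenga.
Dayo is living and takes 1/72.
Gbenga is living and takes 1/72.
Ebele is living and takes 1/36.
Temitope is living and takes 1/36.
Ngozi is living and takes 1/9.
Ronke is living and takes 2/9.
Folake predeceased; the 2/9 allotted to Folake's branch passes to Folake's issue by representation.
Jide's line is the sole branch at this level, so the full 2/9 passes to Jide's issue by representation.
The 2/9 is divided into 3 equal shares of 2/27 among Zainab, Yetunde, Bankole.
Zainab is living and takes 2/27.
Yetunde is living and takes 2/27.
Bankole is living and takes 2/27.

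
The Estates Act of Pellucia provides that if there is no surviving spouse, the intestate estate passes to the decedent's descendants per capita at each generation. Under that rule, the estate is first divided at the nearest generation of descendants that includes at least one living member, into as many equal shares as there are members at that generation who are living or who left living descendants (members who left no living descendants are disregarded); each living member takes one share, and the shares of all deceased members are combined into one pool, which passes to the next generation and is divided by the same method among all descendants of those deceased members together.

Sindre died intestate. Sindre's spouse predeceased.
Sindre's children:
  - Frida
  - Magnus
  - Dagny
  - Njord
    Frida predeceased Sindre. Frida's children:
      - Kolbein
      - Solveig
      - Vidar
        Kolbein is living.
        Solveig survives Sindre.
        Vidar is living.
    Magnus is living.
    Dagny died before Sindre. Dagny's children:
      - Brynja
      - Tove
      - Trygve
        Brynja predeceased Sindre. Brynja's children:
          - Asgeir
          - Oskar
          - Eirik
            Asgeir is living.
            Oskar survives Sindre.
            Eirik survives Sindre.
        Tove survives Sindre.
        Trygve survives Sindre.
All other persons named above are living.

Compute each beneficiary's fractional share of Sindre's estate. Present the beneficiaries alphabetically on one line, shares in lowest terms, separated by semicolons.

There is no surviving spouse, so the entire estate passes to Sindre's descendants per capita at each generation.
At generation 1 (Frida, Magnus, Dagny, Njord) there are 4 shares of (1)/4 = 1/4 each.
Living: Magnus and Njord — each takes 1/4.
Deceased: Frida and Dagny. Their combined 1/2 is pooled and carried to generation 2.
At generation 2 (Kolbein, Solveig, Vidar, Brynja, Tove, Trygve) there are 6 shares of (1/2)/6 = 1/12 each.
Living: Kolbein, Solveig, Vidar, Tove, and Trygve — each takes 1/12.
Deceased: Brynja. That 1/12 share is carried to generation 3.
At generation 3 (Asgeir, Oskar, Eirik) there are 3 shares of (1/12)/3 = 1/36 each.
Living: Asgeir, Oskar, and Eirik — each takes 1/36.

Asgeir 1/36; Eirik 1/36; Kolbein 1/12; Magnus 1/4; Njord 1/4; Oskar 1/36; Solveig 1/12; Tove 1/12; Trygve 1/12; Vidar 1/12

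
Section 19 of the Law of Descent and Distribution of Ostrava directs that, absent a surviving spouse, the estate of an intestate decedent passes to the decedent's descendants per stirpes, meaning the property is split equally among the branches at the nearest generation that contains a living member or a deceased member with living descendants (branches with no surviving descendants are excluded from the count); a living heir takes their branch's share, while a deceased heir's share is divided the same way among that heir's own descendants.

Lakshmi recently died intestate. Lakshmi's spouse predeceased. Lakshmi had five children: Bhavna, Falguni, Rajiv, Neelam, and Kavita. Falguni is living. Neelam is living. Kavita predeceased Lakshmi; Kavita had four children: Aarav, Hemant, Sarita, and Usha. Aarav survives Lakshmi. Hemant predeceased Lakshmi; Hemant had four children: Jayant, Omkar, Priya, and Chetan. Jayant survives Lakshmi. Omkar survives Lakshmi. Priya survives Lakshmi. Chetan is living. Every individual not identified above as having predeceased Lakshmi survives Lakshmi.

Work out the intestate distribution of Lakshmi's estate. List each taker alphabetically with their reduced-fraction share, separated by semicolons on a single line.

Aarav 1/20; Bhavna 1/5; Chetan 1/80; Falguni 1/5; Jayant 1/80; Neelam 1/5; Omkar 1/80; Priya 1/80; Rajiv 1/5; Sarita 1/20; Usha 1/20

There is no surviving spouse, so the entire estate passes to Lakshmi's descendants per stirpes.
The estate is divided into 5 equal shares of 1/5 among Bhavna, Falguni, Rajiv, Neelam, Kavita.
Bhavna is living and takes 1/5.
Falguni is living and takes 1/5.
Rajiv is living and takes 1/5.
Neelam is living and takes 1/5.
Kavita predeceased; the 1/5 allotted to Kavita's branch passes to Kavita's issue by representation.
The 1/5 is divided into 4 equal shares of 1/20 among Aarav, Hemant, Sarita, Usha.
Aarav is living and takes 1/20.
Hemant predeceased; the 1/20 allotted to Hemant's branch passes to Hemant's issue by representation.
The 1/20 is divided into 4 equal shares of 1/80 among Jayant, Omkar, Priya, Chetan.
Jayant is living and takes 1/80.
Omkar is living and takes 1/80.
Priya is living and takes 1/80.
Chetan is living and takes 1/80.
Sarita is living and takes 1/20.
Usha is living and takes 1/20.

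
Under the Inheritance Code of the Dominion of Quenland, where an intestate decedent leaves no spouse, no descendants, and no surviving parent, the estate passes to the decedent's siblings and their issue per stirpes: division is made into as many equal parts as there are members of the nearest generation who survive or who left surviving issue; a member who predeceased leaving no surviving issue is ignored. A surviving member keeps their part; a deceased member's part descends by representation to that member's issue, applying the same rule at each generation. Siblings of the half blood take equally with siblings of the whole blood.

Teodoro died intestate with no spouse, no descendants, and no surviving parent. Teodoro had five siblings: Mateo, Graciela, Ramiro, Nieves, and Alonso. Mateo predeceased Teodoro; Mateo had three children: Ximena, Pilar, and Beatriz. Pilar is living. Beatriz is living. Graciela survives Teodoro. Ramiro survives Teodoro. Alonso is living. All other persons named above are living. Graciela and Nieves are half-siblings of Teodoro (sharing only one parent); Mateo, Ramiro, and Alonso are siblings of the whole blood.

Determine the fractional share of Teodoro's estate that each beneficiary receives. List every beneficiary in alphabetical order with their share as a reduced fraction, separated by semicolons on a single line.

Alonso 1/5; Beatriz 1/15; Graciela 1/5; Nieves 1/5; Pilar 1/15; Ramiro 1/5; Ximena 1/15

No spouse, descendants, or parent survives, so the estate passes to Teodoro's siblings per stirpes.
Half-blood and whole-blood siblings take equally under the stated rule.
The estate is divided into 5 equal shares of 1/5 among Mateo, Graciela, Ramiro, Nieves, Alonso.
Mateo predeceased; the 1/5 allotted to Mateo's branch passes to Mateo's issue by representation.
The 1/5 is divided into 3 equal shares of 1/15 among Ximena, Pilar, Beatriz.
Ximena is living and takes 1/15.
Pilar is living and takes 1/15.
Beatriz is living and takes 1/15.
Graciela is living and takes 1/5.
Ramiro is living and takes 1/5.
Nieves is living and takes 1/5.
Alonso is living and takes 1/5.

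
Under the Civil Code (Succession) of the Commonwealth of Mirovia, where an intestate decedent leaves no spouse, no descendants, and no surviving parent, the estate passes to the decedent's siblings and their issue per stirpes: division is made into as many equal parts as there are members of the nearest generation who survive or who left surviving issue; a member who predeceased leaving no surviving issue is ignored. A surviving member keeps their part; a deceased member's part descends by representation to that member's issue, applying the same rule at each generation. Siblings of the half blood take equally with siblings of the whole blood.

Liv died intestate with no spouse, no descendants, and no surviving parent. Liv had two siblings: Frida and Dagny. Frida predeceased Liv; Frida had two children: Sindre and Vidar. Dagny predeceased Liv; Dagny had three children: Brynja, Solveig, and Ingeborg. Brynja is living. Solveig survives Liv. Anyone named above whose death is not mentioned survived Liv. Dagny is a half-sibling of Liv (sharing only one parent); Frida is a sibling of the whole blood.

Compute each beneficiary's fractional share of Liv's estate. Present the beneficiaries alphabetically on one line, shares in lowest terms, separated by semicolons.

No spouse, descendants, or parent survives, so the estate passes to Liv's siblings per stirpes.
Half-blood and whole-blood siblings take equally under the stated rule.
The estate is divided into 2 equal shares of 1/2 among Frida, Dagny.
Frida predeceased; the 1/2 allotted to Frida's branch passes to Frida's issue by representation.
The 1/2 is divided into 2 equal shares of 1/4 among Sindre, Vidar.
Sindre is living and takes 1/4.
Vidar is living and takes 1/4.
Dagny predeceased; the 1/2 allotted to Dagny's branch passes to Dagny's issue by representation.
The 1/2 is divided into 3 equal shares of 1/6 among Brynja, Solveig, Ingeborg.
Brynja is living and takes 1/6.
Solveig is living and takes 1/6.
Ingeborg is living and takes 1/6.

Brynja 1/6; Ingeborg 1/6; Sindre 1/4; Solveig 1/6; Vidar 1/4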